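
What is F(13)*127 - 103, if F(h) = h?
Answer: 1548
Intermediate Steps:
F(13)*127 - 103 = 13*127 - 103 = 1651 - 103 = 1548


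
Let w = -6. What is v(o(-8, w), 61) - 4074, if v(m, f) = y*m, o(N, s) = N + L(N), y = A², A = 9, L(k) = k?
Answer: -5370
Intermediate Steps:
y = 81 (y = 9² = 81)
o(N, s) = 2*N (o(N, s) = N + N = 2*N)
v(m, f) = 81*m
v(o(-8, w), 61) - 4074 = 81*(2*(-8)) - 4074 = 81*(-16) - 4074 = -1296 - 4074 = -5370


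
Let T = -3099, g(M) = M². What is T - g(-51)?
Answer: -5700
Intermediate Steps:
T - g(-51) = -3099 - 1*(-51)² = -3099 - 1*2601 = -3099 - 2601 = -5700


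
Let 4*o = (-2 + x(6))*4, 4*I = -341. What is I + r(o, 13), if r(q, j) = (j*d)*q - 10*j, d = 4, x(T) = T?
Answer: -29/4 ≈ -7.2500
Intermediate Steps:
I = -341/4 (I = (¼)*(-341) = -341/4 ≈ -85.250)
o = 4 (o = ((-2 + 6)*4)/4 = (4*4)/4 = (¼)*16 = 4)
r(q, j) = -10*j + 4*j*q (r(q, j) = (j*4)*q - 10*j = (4*j)*q - 10*j = 4*j*q - 10*j = -10*j + 4*j*q)
I + r(o, 13) = -341/4 + 2*13*(-5 + 2*4) = -341/4 + 2*13*(-5 + 8) = -341/4 + 2*13*3 = -341/4 + 78 = -29/4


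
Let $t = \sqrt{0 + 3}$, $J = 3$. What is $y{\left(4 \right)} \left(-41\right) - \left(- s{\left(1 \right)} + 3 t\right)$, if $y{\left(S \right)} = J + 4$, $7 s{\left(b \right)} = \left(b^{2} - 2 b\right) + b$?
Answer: $-287 - 3 \sqrt{3} \approx -292.2$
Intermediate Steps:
$s{\left(b \right)} = - \frac{b}{7} + \frac{b^{2}}{7}$ ($s{\left(b \right)} = \frac{\left(b^{2} - 2 b\right) + b}{7} = \frac{b^{2} - b}{7} = - \frac{b}{7} + \frac{b^{2}}{7}$)
$t = \sqrt{3} \approx 1.732$
$y{\left(S \right)} = 7$ ($y{\left(S \right)} = 3 + 4 = 7$)
$y{\left(4 \right)} \left(-41\right) - \left(- s{\left(1 \right)} + 3 t\right) = 7 \left(-41\right) - \left(3 \sqrt{3} - \frac{-1 + 1}{7}\right) = -287 + \left(- 3 \sqrt{3} + \frac{1}{7} \cdot 1 \cdot 0\right) = -287 + \left(- 3 \sqrt{3} + 0\right) = -287 - 3 \sqrt{3}$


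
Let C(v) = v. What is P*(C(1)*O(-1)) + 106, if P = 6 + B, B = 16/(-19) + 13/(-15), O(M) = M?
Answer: 28987/285 ≈ 101.71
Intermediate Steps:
B = -487/285 (B = 16*(-1/19) + 13*(-1/15) = -16/19 - 13/15 = -487/285 ≈ -1.7088)
P = 1223/285 (P = 6 - 487/285 = 1223/285 ≈ 4.2912)
P*(C(1)*O(-1)) + 106 = 1223*(1*(-1))/285 + 106 = (1223/285)*(-1) + 106 = -1223/285 + 106 = 28987/285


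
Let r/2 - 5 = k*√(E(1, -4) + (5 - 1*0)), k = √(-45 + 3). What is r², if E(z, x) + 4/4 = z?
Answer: -740 + 40*I*√210 ≈ -740.0 + 579.66*I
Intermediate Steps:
E(z, x) = -1 + z
k = I*√42 (k = √(-42) = I*√42 ≈ 6.4807*I)
r = 10 + 2*I*√210 (r = 10 + 2*((I*√42)*√((-1 + 1) + (5 - 1*0))) = 10 + 2*((I*√42)*√(0 + (5 + 0))) = 10 + 2*((I*√42)*√(0 + 5)) = 10 + 2*((I*√42)*√5) = 10 + 2*(I*√210) = 10 + 2*I*√210 ≈ 10.0 + 28.983*I)
r² = (10 + 2*I*√210)²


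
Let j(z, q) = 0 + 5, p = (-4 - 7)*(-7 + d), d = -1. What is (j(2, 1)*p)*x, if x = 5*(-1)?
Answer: -2200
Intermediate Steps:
x = -5
p = 88 (p = (-4 - 7)*(-7 - 1) = -11*(-8) = 88)
j(z, q) = 5
(j(2, 1)*p)*x = (5*88)*(-5) = 440*(-5) = -2200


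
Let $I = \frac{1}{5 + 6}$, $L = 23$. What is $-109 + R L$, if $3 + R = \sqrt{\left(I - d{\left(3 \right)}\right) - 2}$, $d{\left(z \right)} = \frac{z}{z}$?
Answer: $-178 + \frac{92 i \sqrt{22}}{11} \approx -178.0 + 39.229 i$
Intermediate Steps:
$I = \frac{1}{11} \approx 0.090909$
$d{\left(z \right)} = 1$
$R = -3 + \frac{4 i \sqrt{22}}{11}$ ($R = -3 + \sqrt{\left(\frac{1}{11} - 1\right) - 2} = -3 + \sqrt{- \frac{10}{11} - 2} = -3 + \sqrt{- \frac{32}{11}} = -3 + \frac{4 i \sqrt{22}}{11} \approx -3.0 + 1.7056 i$)
$-109 + R L = -109 + \left(-3 + \frac{4 i \sqrt{22}}{11}\right) 23 = -109 - \left(69 - \frac{92 i \sqrt{22}}{11}\right) = -178 + \frac{92 i \sqrt{22}}{11}$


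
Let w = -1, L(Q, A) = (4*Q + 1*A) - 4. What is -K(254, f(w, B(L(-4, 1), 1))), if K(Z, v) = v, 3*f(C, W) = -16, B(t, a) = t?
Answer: 16/3 ≈ 5.3333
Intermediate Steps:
L(Q, A) = -4 + A + 4*Q (L(Q, A) = (4*Q + A) - 4 = (A + 4*Q) - 4 = -4 + A + 4*Q)
f(C, W) = -16/3 (f(C, W) = (⅓)*(-16) = -16/3)
-K(254, f(w, B(L(-4, 1), 1))) = -1*(-16/3) = 16/3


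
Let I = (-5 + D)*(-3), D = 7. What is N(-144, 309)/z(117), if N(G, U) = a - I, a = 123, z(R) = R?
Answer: 43/39 ≈ 1.1026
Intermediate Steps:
I = -6 (I = (-5 + 7)*(-3) = 2*(-3) = -6)
N(G, U) = 129 (N(G, U) = 123 - 1*(-6) = 123 + 6 = 129)
N(-144, 309)/z(117) = 129/117 = 129*(1/117) = 43/39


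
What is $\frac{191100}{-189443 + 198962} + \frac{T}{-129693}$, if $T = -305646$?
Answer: $\frac{3077086286}{137171963} \approx 22.432$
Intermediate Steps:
$\frac{191100}{-189443 + 198962} + \frac{T}{-129693} = \frac{191100}{-189443 + 198962} - \frac{305646}{-129693} = \frac{191100}{9519} - - \frac{101882}{43231} = 191100 \cdot \frac{1}{9519} + \frac{101882}{43231} = \frac{63700}{3173} + \frac{101882}{43231} = \frac{3077086286}{137171963}$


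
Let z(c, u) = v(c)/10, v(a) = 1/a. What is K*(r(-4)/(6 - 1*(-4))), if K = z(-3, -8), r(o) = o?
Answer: 1/75 ≈ 0.013333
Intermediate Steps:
z(c, u) = 1/(10*c) (z(c, u) = 1/(c*10) = (⅒)/c = 1/(10*c))
K = -1/30 (K = (⅒)/(-3) = (⅒)*(-⅓) = -1/30 ≈ -0.033333)
K*(r(-4)/(6 - 1*(-4))) = -(-2)/(15*(6 - 1*(-4))) = -(-2)/(15*(6 + 4)) = -(-2)/(15*10) = -1/30*(-⅖) = 1/75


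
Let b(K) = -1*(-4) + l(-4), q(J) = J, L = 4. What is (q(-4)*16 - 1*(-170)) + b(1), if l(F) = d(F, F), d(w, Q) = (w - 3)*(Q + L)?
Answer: 110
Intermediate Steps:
d(w, Q) = (-3 + w)*(4 + Q) (d(w, Q) = (w - 3)*(Q + 4) = (-3 + w)*(4 + Q))
l(F) = -12 + F + F² (l(F) = -12 - 3*F + 4*F + F*F = -12 - 3*F + 4*F + F² = -12 + F + F²)
b(K) = 4 (b(K) = -1*(-4) + (-12 - 4 + (-4)²) = 4 + (-12 - 4 + 16) = 4 + 0 = 4)
(q(-4)*16 - 1*(-170)) + b(1) = (-4*16 - 1*(-170)) + 4 = (-64 + 170) + 4 = 106 + 4 = 110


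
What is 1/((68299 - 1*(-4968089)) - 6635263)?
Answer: -1/1598875 ≈ -6.2544e-7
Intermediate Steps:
1/((68299 - 1*(-4968089)) - 6635263) = 1/((68299 + 4968089) - 6635263) = 1/(5036388 - 6635263) = 1/(-1598875) = -1/1598875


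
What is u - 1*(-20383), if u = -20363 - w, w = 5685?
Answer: -5665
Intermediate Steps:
u = -26048 (u = -20363 - 1*5685 = -20363 - 5685 = -26048)
u - 1*(-20383) = -26048 - 1*(-20383) = -26048 + 20383 = -5665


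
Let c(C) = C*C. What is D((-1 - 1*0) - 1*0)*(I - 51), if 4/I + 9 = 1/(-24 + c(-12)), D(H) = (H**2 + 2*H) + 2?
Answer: -55509/1079 ≈ -51.445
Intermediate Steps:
c(C) = C**2
D(H) = 2 + H**2 + 2*H
I = -480/1079 (I = 4/(-9 + 1/(-24 + (-12)**2)) = 4/(-9 + 1/(-24 + 144)) = 4/(-9 + 1/120) = 4/(-1079/120) = 4*(-120/1079) = -480/1079 ≈ -0.44486)
D((-1 - 1*0) - 1*0)*(I - 51) = (2 + ((-1 - 1*0) - 1*0)**2 + 2*((-1 - 1*0) - 1*0))*(-480/1079 - 51) = (2 + ((-1 + 0) + 0)**2 + 2*((-1 + 0) + 0))*(-55509/1079) = (2 + (-1 + 0)**2 + 2*(-1 + 0))*(-55509/1079) = (2 + (-1)**2 + 2*(-1))*(-55509/1079) = (2 + 1 - 2)*(-55509/1079) = 1*(-55509/1079) = -55509/1079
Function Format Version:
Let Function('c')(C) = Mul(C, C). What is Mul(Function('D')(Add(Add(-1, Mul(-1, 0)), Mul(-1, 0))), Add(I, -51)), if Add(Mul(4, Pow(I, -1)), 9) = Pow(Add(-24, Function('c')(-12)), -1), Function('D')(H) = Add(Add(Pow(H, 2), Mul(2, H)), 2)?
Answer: Rational(-55509, 1079) ≈ -51.445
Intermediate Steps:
Function('c')(C) = Pow(C, 2)
Function('D')(H) = Add(2, Pow(H, 2), Mul(2, H))
I = Rational(-480, 1079) (I = Mul(4, Pow(Add(-9, Pow(Add(-24, Pow(-12, 2)), -1)), -1)) = Mul(4, Pow(Add(-9, Pow(Add(-24, 144), -1)), -1)) = Mul(4, Pow(Add(-9, Pow(120, -1)), -1)) = Mul(4, Pow(Add(-9, Rational(1, 120)), -1)) = Mul(4, Pow(Rational(-1079, 120), -1)) = Mul(4, Rational(-120, 1079)) = Rational(-480, 1079) ≈ -0.44486)
Mul(Function('D')(Add(Add(-1, Mul(-1, 0)), Mul(-1, 0))), Add(I, -51)) = Mul(Add(2, Pow(Add(Add(-1, Mul(-1, 0)), Mul(-1, 0)), 2), Mul(2, Add(Add(-1, Mul(-1, 0)), Mul(-1, 0)))), Add(Rational(-480, 1079), -51)) = Mul(Add(2, Pow(Add(Add(-1, 0), 0), 2), Mul(2, Add(Add(-1, 0), 0))), Rational(-55509, 1079)) = Mul(Add(2, Pow(Add(-1, 0), 2), Mul(2, Add(-1, 0))), Rational(-55509, 1079)) = Mul(Add(2, Pow(-1, 2), Mul(2, -1)), Rational(-55509, 1079)) = Mul(Add(2, 1, -2), Rational(-55509, 1079)) = Mul(1, Rational(-55509, 1079)) = Rational(-55509, 1079)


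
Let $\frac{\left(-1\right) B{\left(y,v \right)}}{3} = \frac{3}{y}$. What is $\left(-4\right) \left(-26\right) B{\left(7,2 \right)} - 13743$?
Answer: $- \frac{97137}{7} \approx -13877.0$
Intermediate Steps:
$B{\left(y,v \right)} = - \frac{9}{y}$ ($B{\left(y,v \right)} = - 3 \frac{3}{y} = - \frac{9}{y}$)
$\left(-4\right) \left(-26\right) B{\left(7,2 \right)} - 13743 = \left(-4\right) \left(-26\right) \left(- \frac{9}{7}\right) - 13743 = 104 \left(\left(-9\right) \frac{1}{7}\right) - 13743 = 104 \left(- \frac{9}{7}\right) - 13743 = - \frac{936}{7} - 13743 = - \frac{97137}{7}$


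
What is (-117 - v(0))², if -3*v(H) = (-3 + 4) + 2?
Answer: 13456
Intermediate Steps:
v(H) = -1 (v(H) = -((-3 + 4) + 2)/3 = -(1 + 2)/3 = -⅓*3 = -1)
(-117 - v(0))² = (-117 - 1*(-1))² = (-117 + 1)² = (-116)² = 13456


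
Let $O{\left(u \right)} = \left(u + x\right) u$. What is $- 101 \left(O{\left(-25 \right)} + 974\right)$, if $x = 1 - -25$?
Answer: $-95849$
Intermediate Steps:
$x = 26$ ($x = 1 + 25 = 26$)
$O{\left(u \right)} = u \left(26 + u\right)$ ($O{\left(u \right)} = \left(u + 26\right) u = \left(26 + u\right) u = u \left(26 + u\right)$)
$- 101 \left(O{\left(-25 \right)} + 974\right) = - 101 \left(- 25 \left(26 - 25\right) + 974\right) = - 101 \left(\left(-25\right) 1 + 974\right) = - 101 \left(-25 + 974\right) = \left(-101\right) 949 = -95849$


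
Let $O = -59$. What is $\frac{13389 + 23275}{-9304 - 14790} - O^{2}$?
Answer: $- \frac{41953939}{12047} \approx -3482.5$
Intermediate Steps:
$\frac{13389 + 23275}{-9304 - 14790} - O^{2} = \frac{13389 + 23275}{-9304 - 14790} - \left(-59\right)^{2} = \frac{36664}{-24094} - 3481 = 36664 \left(- \frac{1}{24094}\right) - 3481 = - \frac{18332}{12047} - 3481 = - \frac{41953939}{12047}$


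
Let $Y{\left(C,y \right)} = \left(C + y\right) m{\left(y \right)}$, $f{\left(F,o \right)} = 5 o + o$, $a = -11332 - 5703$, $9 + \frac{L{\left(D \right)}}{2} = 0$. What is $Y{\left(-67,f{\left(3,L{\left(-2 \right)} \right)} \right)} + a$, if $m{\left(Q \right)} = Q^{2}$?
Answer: $-2058235$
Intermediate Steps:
$L{\left(D \right)} = -18$ ($L{\left(D \right)} = -18 + 2 \cdot 0 = -18 + 0 = -18$)
$a = -17035$ ($a = -11332 - 5703 = -17035$)
$f{\left(F,o \right)} = 6 o$
$Y{\left(C,y \right)} = y^{2} \left(C + y\right)$ ($Y{\left(C,y \right)} = \left(C + y\right) y^{2} = y^{2} \left(C + y\right)$)
$Y{\left(-67,f{\left(3,L{\left(-2 \right)} \right)} \right)} + a = \left(6 \left(-18\right)\right)^{2} \left(-67 + 6 \left(-18\right)\right) - 17035 = \left(-108\right)^{2} \left(-67 - 108\right) - 17035 = 11664 \left(-175\right) - 17035 = -2041200 - 17035 = -2058235$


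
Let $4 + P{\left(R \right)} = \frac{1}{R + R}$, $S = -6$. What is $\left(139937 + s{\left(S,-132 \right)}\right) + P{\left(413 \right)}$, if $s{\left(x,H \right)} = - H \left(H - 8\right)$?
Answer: $\frac{100320179}{826} \approx 1.2145 \cdot 10^{5}$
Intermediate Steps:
$P{\left(R \right)} = -4 + \frac{1}{2 R}$ ($P{\left(R \right)} = -4 + \frac{1}{R + R} = -4 + \frac{1}{2 R}$)
$s{\left(x,H \right)} = - H \left(-8 + H\right)$
$\left(139937 + s{\left(S,-132 \right)}\right) + P{\left(413 \right)} = \left(139937 - 132 \left(8 - -132\right)\right) - \left(4 - \frac{1}{2 \cdot 413}\right) = \left(139937 - 132 \left(8 + 132\right)\right) + \left(-4 + \frac{1}{2} \cdot \frac{1}{413}\right) = \left(139937 - 18480\right) + \left(-4 + \frac{1}{826}\right) = \left(139937 - 18480\right) - \frac{3303}{826} = 121457 - \frac{3303}{826} = \frac{100320179}{826}$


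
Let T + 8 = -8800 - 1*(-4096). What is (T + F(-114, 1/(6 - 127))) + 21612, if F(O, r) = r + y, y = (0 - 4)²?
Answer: 2046835/121 ≈ 16916.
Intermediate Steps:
y = 16 (y = (-4)² = 16)
T = -4712 (T = -8 + (-8800 - 1*(-4096)) = -8 + (-8800 + 4096) = -8 - 4704 = -4712)
F(O, r) = 16 + r (F(O, r) = r + 16 = 16 + r)
(T + F(-114, 1/(6 - 127))) + 21612 = (-4712 + (16 + 1/(6 - 127))) + 21612 = (-4712 + (16 + 1/(-121))) + 21612 = (-4712 + (16 - 1/121)) + 21612 = (-4712 + 1935/121) + 21612 = -568217/121 + 21612 = 2046835/121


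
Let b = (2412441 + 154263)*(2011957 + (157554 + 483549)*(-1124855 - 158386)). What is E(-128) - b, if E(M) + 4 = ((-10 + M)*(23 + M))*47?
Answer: 2111595663695414690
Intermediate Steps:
E(M) = -4 + 47*(-10 + M)*(23 + M) (E(M) = -4 + ((-10 + M)*(23 + M))*47 = -4 + 47*(-10 + M)*(23 + M))
b = -2111595663694733664 (b = 2566704*(2011957 + 641103*(-1283241)) = 2566704*(2011957 - 822689654823) = 2566704*(-822687642866) = -2111595663694733664)
E(-128) - b = (-10814 + 47*(-128)² + 611*(-128)) - 1*(-2111595663694733664) = (-10814 + 47*16384 - 78208) + 2111595663694733664 = (-10814 + 770048 - 78208) + 2111595663694733664 = 681026 + 2111595663694733664 = 2111595663695414690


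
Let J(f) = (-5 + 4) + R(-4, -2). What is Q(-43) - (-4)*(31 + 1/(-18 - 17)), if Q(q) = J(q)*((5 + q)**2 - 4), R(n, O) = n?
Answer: -247664/35 ≈ -7076.1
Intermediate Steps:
J(f) = -5 (J(f) = (-5 + 4) - 4 = -1 - 4 = -5)
Q(q) = 20 - 5*(5 + q)**2 (Q(q) = -5*((5 + q)**2 - 4) = -5*(-4 + (5 + q)**2) = 20 - 5*(5 + q)**2)
Q(-43) - (-4)*(31 + 1/(-18 - 17)) = (20 - 5*(5 - 43)**2) - (-4)*(31 + 1/(-18 - 17)) = (20 - 5*(-38)**2) - (-4)*(31 + 1/(-35)) = (20 - 5*1444) - (-4)*(31 - 1/35) = (20 - 7220) - (-4)*1084/35 = -7200 - 1*(-4336/35) = -7200 + 4336/35 = -247664/35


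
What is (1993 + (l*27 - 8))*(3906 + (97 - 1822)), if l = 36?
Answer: 6449217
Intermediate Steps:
(1993 + (l*27 - 8))*(3906 + (97 - 1822)) = (1993 + (36*27 - 8))*(3906 + (97 - 1822)) = (1993 + (972 - 8))*(3906 - 1725) = (1993 + 964)*2181 = 2957*2181 = 6449217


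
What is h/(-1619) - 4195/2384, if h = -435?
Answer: -5754665/3859696 ≈ -1.4910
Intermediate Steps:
h/(-1619) - 4195/2384 = -435/(-1619) - 4195/2384 = -435*(-1/1619) - 4195*1/2384 = 435/1619 - 4195/2384 = -5754665/3859696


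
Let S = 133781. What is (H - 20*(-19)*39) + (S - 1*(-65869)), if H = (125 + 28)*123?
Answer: 233289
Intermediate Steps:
H = 18819 (H = 153*123 = 18819)
(H - 20*(-19)*39) + (S - 1*(-65869)) = (18819 - 20*(-19)*39) + (133781 - 1*(-65869)) = (18819 + 380*39) + (133781 + 65869) = (18819 + 14820) + 199650 = 33639 + 199650 = 233289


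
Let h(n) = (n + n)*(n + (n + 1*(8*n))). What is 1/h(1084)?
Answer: 1/23501120 ≈ 4.2551e-8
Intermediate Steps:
h(n) = 20*n**2 (h(n) = (2*n)*(n + (n + 8*n)) = (2*n)*(n + 9*n) = (2*n)*(10*n) = 20*n**2)
1/h(1084) = 1/(20*1084**2) = 1/(20*1175056) = 1/23501120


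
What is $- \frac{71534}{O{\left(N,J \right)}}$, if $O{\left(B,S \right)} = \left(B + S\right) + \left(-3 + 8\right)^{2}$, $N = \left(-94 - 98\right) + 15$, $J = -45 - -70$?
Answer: $\frac{71534}{127} \approx 563.26$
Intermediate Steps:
$J = 25$ ($J = -45 + 70 = 25$)
$N = -177$ ($N = -192 + 15 = -177$)
$O{\left(B,S \right)} = 25 + B + S$ ($O{\left(B,S \right)} = \left(B + S\right) + 5^{2} = \left(B + S\right) + 25 = 25 + B + S$)
$- \frac{71534}{O{\left(N,J \right)}} = - \frac{71534}{25 - 177 + 25} = - \frac{71534}{-127} = \left(-71534\right) \left(- \frac{1}{127}\right) = \frac{71534}{127}$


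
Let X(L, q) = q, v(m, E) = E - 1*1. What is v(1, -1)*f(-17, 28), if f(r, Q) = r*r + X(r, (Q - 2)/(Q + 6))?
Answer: -9852/17 ≈ -579.53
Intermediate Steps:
v(m, E) = -1 + E (v(m, E) = E - 1 = -1 + E)
f(r, Q) = r² + (-2 + Q)/(6 + Q) (f(r, Q) = r*r + (Q - 2)/(Q + 6) = r² + (-2 + Q)/(6 + Q))
v(1, -1)*f(-17, 28) = (-1 - 1)*((-2 + 28 + (-17)²*(6 + 28))/(6 + 28)) = -2*(-2 + 28 + 289*34)/34 = -(-2 + 28 + 9826)/17 = -9852/17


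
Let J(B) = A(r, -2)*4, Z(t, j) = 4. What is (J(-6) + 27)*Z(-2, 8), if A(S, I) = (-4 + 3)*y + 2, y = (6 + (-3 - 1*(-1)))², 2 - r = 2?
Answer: -116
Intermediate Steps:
r = 0 (r = 2 - 1*2 = 2 - 2 = 0)
y = 16 (y = (6 + (-3 + 1))² = (6 - 2)² = 4² = 16)
A(S, I) = -14 (A(S, I) = (-4 + 3)*16 + 2 = -1*16 + 2 = -16 + 2 = -14)
J(B) = -56 (J(B) = -14*4 = -56)
(J(-6) + 27)*Z(-2, 8) = (-56 + 27)*4 = -29*4 = -116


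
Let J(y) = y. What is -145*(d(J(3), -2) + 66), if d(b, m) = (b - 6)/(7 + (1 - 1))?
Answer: -66555/7 ≈ -9507.9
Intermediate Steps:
d(b, m) = -6/7 + b/7 (d(b, m) = (-6 + b)/(7 + 0) = (-6 + b)/7 = (-6 + b)*(⅐) = -6/7 + b/7)
-145*(d(J(3), -2) + 66) = -145*((-6/7 + (⅐)*3) + 66) = -145*((-6/7 + 3/7) + 66) = -145*(-3/7 + 66) = -145*459/7 = -66555/7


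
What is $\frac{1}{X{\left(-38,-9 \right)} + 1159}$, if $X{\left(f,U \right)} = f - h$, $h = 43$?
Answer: $\frac{1}{1078} \approx 0.00092764$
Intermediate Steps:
$X{\left(f,U \right)} = -43 + f$ ($X{\left(f,U \right)} = f - 43 = -43 + f$)
$\frac{1}{X{\left(-38,-9 \right)} + 1159} = \frac{1}{\left(-43 - 38\right) + 1159} = \frac{1}{-81 + 1159} = \frac{1}{1078}$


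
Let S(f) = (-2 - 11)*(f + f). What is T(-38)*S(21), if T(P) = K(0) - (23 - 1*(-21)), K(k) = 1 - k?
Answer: 23478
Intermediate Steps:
T(P) = -43 (T(P) = (1 - 1*0) - (23 - 1*(-21)) = (1 + 0) - (23 + 21) = 1 - 1*44 = 1 - 44 = -43)
S(f) = -26*f
T(-38)*S(21) = -(-1118)*21 = -43*(-546) = 23478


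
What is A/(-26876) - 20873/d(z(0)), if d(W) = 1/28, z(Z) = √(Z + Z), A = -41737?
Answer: -15707475207/26876 ≈ -5.8444e+5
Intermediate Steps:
z(Z) = √2*√Z (z(Z) = √(2*Z) = √2*√Z)
d(W) = 1/28
A/(-26876) - 20873/d(z(0)) = -41737/(-26876) - 20873/1/28 = -41737*(-1/26876) - 20873*28 = 41737/26876 - 584444 = -15707475207/26876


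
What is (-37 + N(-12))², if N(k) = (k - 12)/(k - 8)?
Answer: 32041/25 ≈ 1281.6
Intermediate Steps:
N(k) = (-12 + k)/(-8 + k)
(-37 + N(-12))² = (-37 + (-12 - 12)/(-8 - 12))² = (-37 - 24/(-20))² = (-37 - 1/20*(-24))² = (-37 + 6/5)² = (-179/5)² = 32041/25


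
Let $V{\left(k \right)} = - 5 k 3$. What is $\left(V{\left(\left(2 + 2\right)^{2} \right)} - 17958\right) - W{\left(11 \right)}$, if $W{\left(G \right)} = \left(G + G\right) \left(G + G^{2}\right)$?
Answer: $-21102$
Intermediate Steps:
$W{\left(G \right)} = 2 G \left(G + G^{2}\right)$
$V{\left(k \right)} = - 15 k$
$\left(V{\left(\left(2 + 2\right)^{2} \right)} - 17958\right) - W{\left(11 \right)} = \left(- 15 \left(2 + 2\right)^{2} - 17958\right) - 2 \cdot 11^{2} \left(1 + 11\right) = \left(- 15 \cdot 4^{2} - 17958\right) - 2 \cdot 121 \cdot 12 = \left(\left(-15\right) 16 - 17958\right) - 2904 = \left(-240 - 17958\right) - 2904 = -18198 - 2904 = -21102$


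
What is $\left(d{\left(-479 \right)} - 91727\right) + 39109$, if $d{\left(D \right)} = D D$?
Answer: $176823$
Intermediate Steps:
$d{\left(D \right)} = D^{2}$
$\left(d{\left(-479 \right)} - 91727\right) + 39109 = \left(\left(-479\right)^{2} - 91727\right) + 39109 = \left(229441 - 91727\right) + 39109 = 137714 + 39109 = 176823$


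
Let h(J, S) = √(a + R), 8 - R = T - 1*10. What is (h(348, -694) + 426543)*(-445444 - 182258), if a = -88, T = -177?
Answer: -267741894186 - 627702*√107 ≈ -2.6775e+11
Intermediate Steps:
R = 195 (R = 8 - (-177 - 1*10) = 8 - (-177 - 10) = 8 - 1*(-187) = 8 + 187 = 195)
h(J, S) = √107 (h(J, S) = √(-88 + 195) = √107)
(h(348, -694) + 426543)*(-445444 - 182258) = (√107 + 426543)*(-445444 - 182258) = (426543 + √107)*(-627702) = -267741894186 - 627702*√107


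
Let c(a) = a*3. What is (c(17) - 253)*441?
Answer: -89082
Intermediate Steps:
c(a) = 3*a
(c(17) - 253)*441 = (3*17 - 253)*441 = (51 - 253)*441 = -202*441 = -89082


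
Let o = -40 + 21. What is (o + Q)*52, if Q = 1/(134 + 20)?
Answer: -76050/77 ≈ -987.66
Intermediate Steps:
o = -19
Q = 1/154 ≈ 0.0064935
(o + Q)*52 = (-19 + 1/154)*52 = -2925/154*52 = -76050/77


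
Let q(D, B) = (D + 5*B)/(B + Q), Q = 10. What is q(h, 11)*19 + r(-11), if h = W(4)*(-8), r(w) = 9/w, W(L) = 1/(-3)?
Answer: 35590/693 ≈ 51.356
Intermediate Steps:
W(L) = -1/3
h = 8/3 (h = -1/3*(-8) = 8/3 ≈ 2.6667)
q(D, B) = (D + 5*B)/(10 + B) (q(D, B) = (D + 5*B)/(B + 10) = (D + 5*B)/(10 + B))
q(h, 11)*19 + r(-11) = ((8/3 + 5*11)/(10 + 11))*19 + 9/(-11) = ((8/3 + 55)/21)*19 + 9*(-1/11) = ((1/21)*(173/3))*19 - 9/11 = (173/63)*19 - 9/11 = 3287/63 - 9/11 = 35590/693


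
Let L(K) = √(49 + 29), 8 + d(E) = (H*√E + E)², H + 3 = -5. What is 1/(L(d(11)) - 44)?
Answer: -22/929 - √78/1858 ≈ -0.028435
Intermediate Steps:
H = -8 (H = -3 - 5 = -8)
d(E) = -8 + (E - 8*√E)² (d(E) = -8 + (-8*√E + E)² = -8 + (E - 8*√E)²)
L(K) = √78
1/(L(d(11)) - 44) = 1/(√78 - 44) = 1/(-44 + √78)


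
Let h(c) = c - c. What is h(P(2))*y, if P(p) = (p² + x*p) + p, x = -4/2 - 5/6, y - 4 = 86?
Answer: 0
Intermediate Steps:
y = 90 (y = 4 + 86 = 90)
x = -17/6 (x = -4*½ - 5*⅙ = -2 - ⅚ = -17/6 ≈ -2.8333)
P(p) = p² - 11*p/6 (P(p) = (p² - 17*p/6) + p = p² - 11*p/6)
h(c) = 0
h(P(2))*y = 0*90 = 0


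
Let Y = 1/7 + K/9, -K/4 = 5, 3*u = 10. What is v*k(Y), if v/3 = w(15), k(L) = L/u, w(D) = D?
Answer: -393/14 ≈ -28.071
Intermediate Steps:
u = 10/3 (u = (⅓)*10 = 10/3 ≈ 3.3333)
K = -20 (K = -4*5 = -20)
Y = -131/63 (Y = 1/7 - 20/9 = 1*(⅐) - 20*⅑ = ⅐ - 20/9 = -131/63 ≈ -2.0794)
k(L) = 3*L/10 (k(L) = L/(10/3) = L*(3/10) = 3*L/10)
v = 45 (v = 3*15 = 45)
v*k(Y) = 45*((3/10)*(-131/63)) = 45*(-131/210) = -393/14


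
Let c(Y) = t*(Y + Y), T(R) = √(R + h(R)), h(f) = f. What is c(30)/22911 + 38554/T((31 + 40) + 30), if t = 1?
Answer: 20/7637 + 19277*√202/101 ≈ 2712.7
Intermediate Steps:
T(R) = √2*√R (T(R) = √(R + R) = √(2*R) = √2*√R)
c(Y) = 2*Y (c(Y) = 1*(Y + Y) = 1*(2*Y) = 2*Y)
c(30)/22911 + 38554/T((31 + 40) + 30) = (2*30)/22911 + 38554/((√2*√((31 + 40) + 30))) = 60*(1/22911) + 38554/((√2*√(71 + 30))) = 20/7637 + 38554/((√2*√101)) = 20/7637 + 38554/(√202) = 20/7637 + 38554*(√202/202) = 20/7637 + 19277*√202/101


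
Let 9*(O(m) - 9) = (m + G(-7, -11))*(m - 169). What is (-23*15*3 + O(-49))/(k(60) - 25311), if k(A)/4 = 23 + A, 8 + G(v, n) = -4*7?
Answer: -9296/224811 ≈ -0.041350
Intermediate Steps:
G(v, n) = -36 (G(v, n) = -8 - 4*7 = -8 - 28 = -36)
k(A) = 92 + 4*A (k(A) = 4*(23 + A) = 92 + 4*A)
O(m) = 9 + (-169 + m)*(-36 + m)/9 (O(m) = 9 + ((m - 36)*(m - 169))/9 = 9 + ((-36 + m)*(-169 + m))/9 = 9 + ((-169 + m)*(-36 + m))/9 = 9 + (-169 + m)*(-36 + m)/9)
(-23*15*3 + O(-49))/(k(60) - 25311) = (-23*15*3 + (685 - 205/9*(-49) + (⅑)*(-49)²))/((92 + 4*60) - 25311) = (-345*3 + (685 + 10045/9 + (⅑)*2401))/((92 + 240) - 25311) = (-1035 + (685 + 10045/9 + 2401/9))/(332 - 25311) = (-1035 + 18611/9)/(-24979) = (9296/9)*(-1/24979) = -9296/224811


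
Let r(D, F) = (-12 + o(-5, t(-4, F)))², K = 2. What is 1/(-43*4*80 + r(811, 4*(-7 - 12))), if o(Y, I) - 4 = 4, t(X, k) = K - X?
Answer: -1/13744 ≈ -7.2759e-5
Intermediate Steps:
t(X, k) = 2 - X
o(Y, I) = 8 (o(Y, I) = 4 + 4 = 8)
r(D, F) = 16 (r(D, F) = (-12 + 8)² = (-4)² = 16)
1/(-43*4*80 + r(811, 4*(-7 - 12))) = 1/(-43*4*80 + 16) = 1/(-172*80 + 16) = 1/(-13760 + 16) = 1/(-13744) = -1/13744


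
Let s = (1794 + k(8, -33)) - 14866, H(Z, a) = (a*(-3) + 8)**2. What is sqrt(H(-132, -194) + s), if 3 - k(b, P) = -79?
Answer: sqrt(335110) ≈ 578.89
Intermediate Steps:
k(b, P) = 82 (k(b, P) = 3 - 1*(-79) = 3 + 79 = 82)
H(Z, a) = (8 - 3*a)**2 (H(Z, a) = (-3*a + 8)**2 = (8 - 3*a)**2)
s = -12990 (s = (1794 + 82) - 14866 = 1876 - 14866 = -12990)
sqrt(H(-132, -194) + s) = sqrt((-8 + 3*(-194))**2 - 12990) = sqrt((-8 - 582)**2 - 12990) = sqrt((-590)**2 - 12990) = sqrt(348100 - 12990) = sqrt(335110)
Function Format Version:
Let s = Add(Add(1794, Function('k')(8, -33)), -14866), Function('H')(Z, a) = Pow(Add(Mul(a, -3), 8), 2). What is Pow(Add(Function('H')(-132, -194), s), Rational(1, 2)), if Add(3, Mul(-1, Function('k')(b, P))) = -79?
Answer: Pow(335110, Rational(1, 2)) ≈ 578.89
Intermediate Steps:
Function('k')(b, P) = 82 (Function('k')(b, P) = Add(3, Mul(-1, -79)) = Add(3, 79) = 82)
Function('H')(Z, a) = Pow(Add(8, Mul(-3, a)), 2) (Function('H')(Z, a) = Pow(Add(Mul(-3, a), 8), 2) = Pow(Add(8, Mul(-3, a)), 2))
s = -12990 (s = Add(Add(1794, 82), -14866) = Add(1876, -14866) = -12990)
Pow(Add(Function('H')(-132, -194), s), Rational(1, 2)) = Pow(Add(Pow(Add(-8, Mul(3, -194)), 2), -12990), Rational(1, 2)) = Pow(Add(Pow(Add(-8, -582), 2), -12990), Rational(1, 2)) = Pow(Add(Pow(-590, 2), -12990), Rational(1, 2)) = Pow(Add(348100, -12990), Rational(1, 2)) = Pow(335110, Rational(1, 2))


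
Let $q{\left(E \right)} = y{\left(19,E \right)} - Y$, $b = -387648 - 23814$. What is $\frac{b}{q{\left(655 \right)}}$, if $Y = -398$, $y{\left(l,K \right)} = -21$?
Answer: $- \frac{411462}{377} \approx -1091.4$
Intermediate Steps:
$b = -411462$ ($b = -387648 - 23814 = -411462$)
$q{\left(E \right)} = 377$ ($q{\left(E \right)} = -21 - -398 = -21 + 398 = 377$)
$\frac{b}{q{\left(655 \right)}} = - \frac{411462}{377}$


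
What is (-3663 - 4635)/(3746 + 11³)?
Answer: -8298/5077 ≈ -1.6344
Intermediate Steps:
(-3663 - 4635)/(3746 + 11³) = -8298/(3746 + 1331) = -8298/5077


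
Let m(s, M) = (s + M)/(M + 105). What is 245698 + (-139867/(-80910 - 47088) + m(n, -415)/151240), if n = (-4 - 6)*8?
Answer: 11342054943620857/46162380240 ≈ 2.4570e+5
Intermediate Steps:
n = -80 (n = -10*8 = -80)
m(s, M) = (M + s)/(105 + M)
245698 + (-139867/(-80910 - 47088) + m(n, -415)/151240) = 245698 + (-139867/(-80910 - 47088) + ((-415 - 80)/(105 - 415))/151240) = 245698 + (-139867/(-127998) + (-495/(-310))*(1/151240)) = 245698 + (-139867*(-1/127998) - 1/310*(-495)*(1/151240)) = 245698 + (10759/9846 + (99/62)*(1/151240)) = 245698 + (10759/9846 + 99/9376880) = 245698 + 50443413337/46162380240 = 11342054943620857/46162380240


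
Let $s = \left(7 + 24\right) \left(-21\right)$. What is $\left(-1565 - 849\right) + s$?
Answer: $-3065$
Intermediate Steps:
$s = -651$ ($s = 31 \left(-21\right) = -651$)
$\left(-1565 - 849\right) + s = \left(-1565 - 849\right) - 651 = -2414 - 651 = -3065$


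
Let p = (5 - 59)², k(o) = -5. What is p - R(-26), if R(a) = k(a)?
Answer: 2921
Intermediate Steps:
R(a) = -5
p = 2916 (p = (-54)² = 2916)
p - R(-26) = 2916 - 1*(-5) = 2916 + 5 = 2921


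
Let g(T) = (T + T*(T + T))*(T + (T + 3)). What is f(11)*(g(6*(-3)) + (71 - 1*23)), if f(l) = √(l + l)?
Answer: -20742*√22 ≈ -97289.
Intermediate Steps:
f(l) = √2*√l (f(l) = √(2*l) = √2*√l)
g(T) = (3 + 2*T)*(T + 2*T²) (g(T) = (T + T*(2*T))*(T + (3 + T)) = (T + 2*T²)*(3 + 2*T) = (3 + 2*T)*(T + 2*T²))
f(11)*(g(6*(-3)) + (71 - 1*23)) = (√2*√11)*((6*(-3))*(3 + 4*(6*(-3))² + 8*(6*(-3))) + (71 - 1*23)) = √22*(-18*(3 + 4*(-18)² + 8*(-18)) + (71 - 23)) = √22*(-18*(3 + 4*324 - 144) + 48) = √22*(-18*(3 + 1296 - 144) + 48) = √22*(-18*1155 + 48) = √22*(-20790 + 48) = √22*(-20742) = -20742*√22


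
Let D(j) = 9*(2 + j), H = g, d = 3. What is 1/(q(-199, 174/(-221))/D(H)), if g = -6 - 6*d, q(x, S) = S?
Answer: 7293/29 ≈ 251.48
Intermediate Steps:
g = -24 (g = -6 - 6*3 = -6 - 18 = -24)
H = -24
D(j) = 18 + 9*j
1/(q(-199, 174/(-221))/D(H)) = 1/((174/(-221))/(18 + 9*(-24))) = 1/((174*(-1/221))/(18 - 216)) = 1/(-174/221/(-198)) = 1/(-174/221*(-1/198)) = 1/(29/7293) = 7293/29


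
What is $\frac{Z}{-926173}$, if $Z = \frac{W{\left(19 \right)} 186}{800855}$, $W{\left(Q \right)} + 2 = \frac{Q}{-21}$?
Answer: $\frac{3782}{5192111945405} \approx 7.2841 \cdot 10^{-10}$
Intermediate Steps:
$W{\left(Q \right)} = -2 - \frac{Q}{21}$ ($W{\left(Q \right)} = -2 + \frac{Q}{-21} = -2 + Q \left(- \frac{1}{21}\right) = -2 - \frac{Q}{21}$)
$Z = - \frac{3782}{5605985}$ ($Z = \frac{\left(-2 - \frac{19}{21}\right) 186}{800855} = \left(-2 - \frac{19}{21}\right) 186 \cdot \frac{1}{800855} = \left(- \frac{61}{21}\right) 186 \cdot \frac{1}{800855} = \left(- \frac{3782}{7}\right) \frac{1}{800855} = - \frac{3782}{5605985} \approx -0.00067464$)
$\frac{Z}{-926173} = - \frac{3782}{5605985 \left(-926173\right)} = \left(- \frac{3782}{5605985}\right) \left(- \frac{1}{926173}\right) = \frac{3782}{5192111945405}$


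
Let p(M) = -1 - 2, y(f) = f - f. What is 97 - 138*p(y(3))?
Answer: 511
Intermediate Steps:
y(f) = 0
p(M) = -3
97 - 138*p(y(3)) = 97 - 138*(-3) = 97 + 414 = 511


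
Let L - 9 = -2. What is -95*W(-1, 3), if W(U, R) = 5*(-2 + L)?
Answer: -2375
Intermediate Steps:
L = 7 (L = 9 - 2 = 7)
W(U, R) = 25 (W(U, R) = 5*(-2 + 7) = 5*5 = 25)
-95*W(-1, 3) = -95*25 = -2375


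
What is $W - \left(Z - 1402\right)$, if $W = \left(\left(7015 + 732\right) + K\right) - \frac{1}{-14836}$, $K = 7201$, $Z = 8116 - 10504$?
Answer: $\frac{277996969}{14836} \approx 18738.0$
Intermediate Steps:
$Z = -2388$ ($Z = 8116 - 10504 = -2388$)
$W = \frac{221768529}{14836}$ ($W = \left(\left(7015 + 732\right) + 7201\right) - \frac{1}{-14836} = \left(7747 + 7201\right) - - \frac{1}{14836} = 14948 + \frac{1}{14836} = \frac{221768529}{14836} \approx 14948.0$)
$W - \left(Z - 1402\right) = \frac{221768529}{14836} - \left(-2388 - 1402\right) = \frac{221768529}{14836} - -3790 = \frac{221768529}{14836} + 3790 = \frac{277996969}{14836}$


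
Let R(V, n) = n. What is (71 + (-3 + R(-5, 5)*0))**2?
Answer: 4624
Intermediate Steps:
(71 + (-3 + R(-5, 5)*0))**2 = (71 + (-3 + 5*0))**2 = (71 + (-3 + 0))**2 = (71 - 3)**2 = 68**2 = 4624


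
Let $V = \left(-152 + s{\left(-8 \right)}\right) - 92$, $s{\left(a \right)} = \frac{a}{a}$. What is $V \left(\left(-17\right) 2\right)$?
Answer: $8262$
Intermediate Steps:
$s{\left(a \right)} = 1$
$V = -243$ ($V = \left(-152 + 1\right) - 92 = -151 - 92 = -243$)
$V \left(\left(-17\right) 2\right) = - 243 \left(\left(-17\right) 2\right) = \left(-243\right) \left(-34\right) = 8262$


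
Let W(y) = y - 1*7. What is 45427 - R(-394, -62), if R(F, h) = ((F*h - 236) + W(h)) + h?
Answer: 21366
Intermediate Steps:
W(y) = -7 + y (W(y) = y - 7 = -7 + y)
R(F, h) = -243 + 2*h + F*h (R(F, h) = ((F*h - 236) + (-7 + h)) + h = ((-236 + F*h) + (-7 + h)) + h = (-243 + h + F*h) + h = -243 + 2*h + F*h)
45427 - R(-394, -62) = 45427 - (-243 + 2*(-62) - 394*(-62)) = 45427 - (-243 - 124 + 24428) = 45427 - 1*24061 = 45427 - 24061 = 21366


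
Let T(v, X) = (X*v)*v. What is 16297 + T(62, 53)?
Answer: 220029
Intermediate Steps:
T(v, X) = X*v**2
16297 + T(62, 53) = 16297 + 53*62**2 = 16297 + 53*3844 = 16297 + 203732 = 220029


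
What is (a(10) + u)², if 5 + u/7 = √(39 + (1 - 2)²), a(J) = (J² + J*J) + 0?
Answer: 29185 + 4620*√10 ≈ 43795.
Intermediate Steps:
a(J) = 2*J² (a(J) = (J² + J²) + 0 = 2*J² + 0 = 2*J²)
u = -35 + 14*√10 (u = -35 + 7*√(39 + (1 - 2)²) = -35 + 7*√(39 + (-1)²) = -35 + 7*√(39 + 1) = -35 + 7*√40 = -35 + 7*(2*√10) = -35 + 14*√10 ≈ 9.2719)
(a(10) + u)² = (2*10² + (-35 + 14*√10))² = (2*100 + (-35 + 14*√10))² = (200 + (-35 + 14*√10))² = (165 + 14*√10)²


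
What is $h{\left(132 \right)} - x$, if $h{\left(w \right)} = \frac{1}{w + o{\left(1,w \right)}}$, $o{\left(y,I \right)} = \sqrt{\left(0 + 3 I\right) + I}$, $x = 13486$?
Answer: $- \frac{1726207}{128} - \frac{\sqrt{33}}{4224} \approx -13486.0$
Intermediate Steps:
$o{\left(y,I \right)} = 2 \sqrt{I}$ ($o{\left(y,I \right)} = \sqrt{3 I + I} = \sqrt{4 I} = 2 \sqrt{I}$)
$h{\left(w \right)} = \frac{1}{w + 2 \sqrt{w}}$
$h{\left(132 \right)} - x = \frac{1}{132 + 2 \sqrt{132}} - 13486 = \frac{1}{132 + 2 \cdot 2 \sqrt{33}} - 13486 = \frac{1}{132 + 4 \sqrt{33}} - 13486 = -13486 + \frac{1}{132 + 4 \sqrt{33}}$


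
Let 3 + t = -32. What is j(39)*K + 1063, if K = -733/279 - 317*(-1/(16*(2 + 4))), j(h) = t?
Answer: 9279589/8928 ≈ 1039.4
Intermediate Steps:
t = -35 (t = -3 - 32 = -35)
j(h) = -35
K = 6025/8928 (K = -733*1/279 - 317/((-16*6)) = -733/279 - 317/(-96) = -733/279 - 317*(-1/96) = -733/279 + 317/96 = 6025/8928 ≈ 0.67484)
j(39)*K + 1063 = -35*6025/8928 + 1063 = -210875/8928 + 1063 = 9279589/8928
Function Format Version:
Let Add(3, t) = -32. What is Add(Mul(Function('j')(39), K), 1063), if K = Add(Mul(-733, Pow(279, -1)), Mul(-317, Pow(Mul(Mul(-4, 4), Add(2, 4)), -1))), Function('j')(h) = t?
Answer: Rational(9279589, 8928) ≈ 1039.4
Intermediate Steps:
t = -35 (t = Add(-3, -32) = -35)
Function('j')(h) = -35
K = Rational(6025, 8928) (K = Add(Mul(-733, Rational(1, 279)), Mul(-317, Pow(Mul(-16, 6), -1))) = Add(Rational(-733, 279), Mul(-317, Pow(-96, -1))) = Add(Rational(-733, 279), Mul(-317, Rational(-1, 96))) = Add(Rational(-733, 279), Rational(317, 96)) = Rational(6025, 8928) ≈ 0.67484)
Add(Mul(Function('j')(39), K), 1063) = Add(Mul(-35, Rational(6025, 8928)), 1063) = Add(Rational(-210875, 8928), 1063) = Rational(9279589, 8928)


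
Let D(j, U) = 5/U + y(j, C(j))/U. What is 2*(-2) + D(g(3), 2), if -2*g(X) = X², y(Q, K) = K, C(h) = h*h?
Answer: 69/8 ≈ 8.6250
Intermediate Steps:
C(h) = h²
g(X) = -X²/2
D(j, U) = 5/U + j²/U
2*(-2) + D(g(3), 2) = 2*(-2) + (5 + (-½*3²)²)/2 = -4 + (5 + (-½*9)²)/2 = -4 + (5 + (-9/2)²)/2 = -4 + (5 + 81/4)/2 = -4 + (½)*(101/4) = -4 + 101/8 = 69/8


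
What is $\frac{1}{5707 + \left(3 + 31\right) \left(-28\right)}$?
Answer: $\frac{1}{4755} \approx 0.0002103$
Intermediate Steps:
$\frac{1}{5707 + \left(3 + 31\right) \left(-28\right)} = \frac{1}{5707 + 34 \left(-28\right)} = \frac{1}{5707 - 952} = \frac{1}{4755}$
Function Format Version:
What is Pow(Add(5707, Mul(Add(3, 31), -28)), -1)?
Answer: Rational(1, 4755) ≈ 0.00021030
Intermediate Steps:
Pow(Add(5707, Mul(Add(3, 31), -28)), -1) = Pow(Add(5707, Mul(34, -28)), -1) = Pow(Add(5707, -952), -1) = Pow(4755, -1) = Rational(1, 4755)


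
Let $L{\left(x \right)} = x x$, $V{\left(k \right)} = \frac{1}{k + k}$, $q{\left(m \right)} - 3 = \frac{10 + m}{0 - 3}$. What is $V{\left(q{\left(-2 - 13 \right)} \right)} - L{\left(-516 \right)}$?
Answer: $- \frac{7455165}{28} \approx -2.6626 \cdot 10^{5}$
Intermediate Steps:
$q{\left(m \right)} = - \frac{1}{3} - \frac{m}{3}$ ($q{\left(m \right)} = 3 + \frac{10 + m}{0 - 3} = 3 + \frac{10 + m}{-3} = 3 + \left(10 + m\right) \left(- \frac{1}{3}\right) = 3 - \left(\frac{10}{3} + \frac{m}{3}\right) = - \frac{1}{3} - \frac{m}{3}$)
$V{\left(k \right)} = \frac{1}{2 k}$
$L{\left(x \right)} = x^{2}$
$V{\left(q{\left(-2 - 13 \right)} \right)} - L{\left(-516 \right)} = \frac{1}{2 \left(- \frac{1}{3} - \frac{-2 - 13}{3}\right)} - \left(-516\right)^{2} = \frac{1}{2 \left(- \frac{1}{3} - \frac{-2 - 13}{3}\right)} - 266256 = \frac{1}{2 \left(- \frac{1}{3} - -5\right)} - 266256 = \frac{1}{2 \left(- \frac{1}{3} + 5\right)} - 266256 = \frac{1}{2 \cdot \frac{14}{3}} - 266256 = \frac{1}{2} \cdot \frac{3}{14} - 266256 = \frac{3}{28} - 266256 = - \frac{7455165}{28}$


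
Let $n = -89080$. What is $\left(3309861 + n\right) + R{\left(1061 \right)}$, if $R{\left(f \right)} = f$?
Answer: $3221842$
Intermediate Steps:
$\left(3309861 + n\right) + R{\left(1061 \right)} = \left(3309861 - 89080\right) + 1061 = 3220781 + 1061 = 3221842$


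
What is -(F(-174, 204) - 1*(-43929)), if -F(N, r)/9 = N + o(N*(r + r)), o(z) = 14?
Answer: -45369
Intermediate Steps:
F(N, r) = -126 - 9*N (F(N, r) = -9*(N + 14) = -9*(14 + N) = -126 - 9*N)
-(F(-174, 204) - 1*(-43929)) = -((-126 - 9*(-174)) - 1*(-43929)) = -((-126 + 1566) + 43929) = -(1440 + 43929) = -1*45369 = -45369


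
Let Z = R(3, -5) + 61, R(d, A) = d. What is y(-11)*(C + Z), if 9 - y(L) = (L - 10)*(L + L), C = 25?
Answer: -40317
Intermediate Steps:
y(L) = 9 - 2*L*(-10 + L) (y(L) = 9 - (L - 10)*(L + L) = 9 - (-10 + L)*2*L = 9 - 2*L*(-10 + L))
Z = 64 (Z = 3 + 61 = 64)
y(-11)*(C + Z) = (9 - 2*(-11)**2 + 20*(-11))*(25 + 64) = (9 - 2*121 - 220)*89 = (9 - 242 - 220)*89 = -453*89 = -40317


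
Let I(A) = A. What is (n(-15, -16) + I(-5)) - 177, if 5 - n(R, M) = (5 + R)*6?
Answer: -117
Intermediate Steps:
n(R, M) = -25 - 6*R (n(R, M) = 5 - (5 + R)*6 = 5 - (30 + 6*R) = 5 + (-30 - 6*R) = -25 - 6*R)
(n(-15, -16) + I(-5)) - 177 = ((-25 - 6*(-15)) - 5) - 177 = ((-25 + 90) - 5) - 177 = (65 - 5) - 177 = 60 - 177 = -117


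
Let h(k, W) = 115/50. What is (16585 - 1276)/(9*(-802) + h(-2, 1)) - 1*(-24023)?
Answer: 1733274521/72157 ≈ 24021.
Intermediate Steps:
h(k, W) = 23/10 (h(k, W) = 115*(1/50) = 23/10)
(16585 - 1276)/(9*(-802) + h(-2, 1)) - 1*(-24023) = (16585 - 1276)/(9*(-802) + 23/10) - 1*(-24023) = 15309/(-7218 + 23/10) + 24023 = 15309/(-72157/10) + 24023 = 15309*(-10/72157) + 24023 = -153090/72157 + 24023 = 1733274521/72157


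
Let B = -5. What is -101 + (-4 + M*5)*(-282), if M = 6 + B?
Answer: -383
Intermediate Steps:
M = 1 (M = 6 - 5 = 1)
-101 + (-4 + M*5)*(-282) = -101 + (-4 + 1*5)*(-282) = -101 + (-4 + 5)*(-282) = -101 + 1*(-282) = -101 - 282 = -383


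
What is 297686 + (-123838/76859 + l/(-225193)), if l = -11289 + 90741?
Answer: 5152347678314880/17308108787 ≈ 2.9768e+5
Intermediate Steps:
l = 79452
297686 + (-123838/76859 + l/(-225193)) = 297686 + (-123838/76859 + 79452/(-225193)) = 297686 + (-123838*1/76859 + 79452*(-1/225193)) = 297686 + (-123838/76859 - 79452/225193) = 297686 - 33994052002/17308108787 = 5152347678314880/17308108787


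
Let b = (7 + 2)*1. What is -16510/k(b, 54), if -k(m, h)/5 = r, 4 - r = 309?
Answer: -3302/305 ≈ -10.826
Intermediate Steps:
r = -305 (r = 4 - 1*309 = 4 - 309 = -305)
b = 9 (b = 9*1 = 9)
k(m, h) = 1525 (k(m, h) = -5*(-305) = 1525)
-16510/k(b, 54) = -16510/1525 = -16510*1/1525 = -3302/305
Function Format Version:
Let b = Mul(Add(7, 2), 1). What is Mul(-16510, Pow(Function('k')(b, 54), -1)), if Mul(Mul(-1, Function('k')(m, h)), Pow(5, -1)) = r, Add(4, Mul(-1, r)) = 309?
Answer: Rational(-3302, 305) ≈ -10.826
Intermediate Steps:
r = -305 (r = Add(4, Mul(-1, 309)) = Add(4, -309) = -305)
b = 9 (b = Mul(9, 1) = 9)
Function('k')(m, h) = 1525 (Function('k')(m, h) = Mul(-5, -305) = 1525)
Mul(-16510, Pow(Function('k')(b, 54), -1)) = Mul(-16510, Pow(1525, -1)) = Mul(-16510, Rational(1, 1525)) = Rational(-3302, 305)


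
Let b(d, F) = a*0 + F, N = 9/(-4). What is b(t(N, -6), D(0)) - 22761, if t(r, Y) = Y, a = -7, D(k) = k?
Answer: -22761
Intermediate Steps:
N = -9/4 (N = 9*(-¼) = -9/4 ≈ -2.2500)
b(d, F) = F (b(d, F) = -7*0 + F = 0 + F = F)
b(t(N, -6), D(0)) - 22761 = 0 - 22761 = -22761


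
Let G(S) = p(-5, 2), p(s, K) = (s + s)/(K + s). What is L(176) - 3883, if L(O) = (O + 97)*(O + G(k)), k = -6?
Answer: 45075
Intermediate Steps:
p(s, K) = 2*s/(K + s) (p(s, K) = (2*s)/(K + s) = 2*s/(K + s))
G(S) = 10/3 (G(S) = 2*(-5)/(2 - 5) = 2*(-5)/(-3) = 2*(-5)*(-1/3) = 10/3)
L(O) = (97 + O)*(10/3 + O) (L(O) = (O + 97)*(O + 10/3) = (97 + O)*(10/3 + O))
L(176) - 3883 = (970/3 + 176**2 + (301/3)*176) - 3883 = (970/3 + 30976 + 52976/3) - 3883 = 48958 - 3883 = 45075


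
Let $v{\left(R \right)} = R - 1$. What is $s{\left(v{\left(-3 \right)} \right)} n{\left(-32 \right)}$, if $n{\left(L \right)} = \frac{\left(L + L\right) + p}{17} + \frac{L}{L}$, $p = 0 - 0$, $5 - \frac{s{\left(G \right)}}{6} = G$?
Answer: $- \frac{2538}{17} \approx -149.29$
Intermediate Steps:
$v{\left(R \right)} = -1 + R$ ($v{\left(R \right)} = R - 1 = -1 + R$)
$s{\left(G \right)} = 30 - 6 G$
$p = 0$ ($p = 0 + 0 = 0$)
$n{\left(L \right)} = 1 + \frac{2 L}{17}$ ($n{\left(L \right)} = \frac{\left(L + L\right) + 0}{17} + \frac{L}{L} = \left(2 L + 0\right) \frac{1}{17} + 1 = 2 L \frac{1}{17} + 1 = \frac{2 L}{17} + 1 = 1 + \frac{2 L}{17}$)
$s{\left(v{\left(-3 \right)} \right)} n{\left(-32 \right)} = \left(30 - 6 \left(-1 - 3\right)\right) \left(1 + \frac{2}{17} \left(-32\right)\right) = \left(30 - -24\right) \left(1 - \frac{64}{17}\right) = \left(30 + 24\right) \left(- \frac{47}{17}\right) = 54 \left(- \frac{47}{17}\right) = - \frac{2538}{17}$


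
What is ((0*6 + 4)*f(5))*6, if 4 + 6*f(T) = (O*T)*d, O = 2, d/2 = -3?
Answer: -256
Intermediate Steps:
d = -6 (d = 2*(-3) = -6)
f(T) = -⅔ - 2*T (f(T) = -⅔ + ((2*T)*(-6))/6 = -⅔ + (-12*T)/6 = -⅔ - 2*T)
((0*6 + 4)*f(5))*6 = ((0*6 + 4)*(-⅔ - 2*5))*6 = ((0 + 4)*(-⅔ - 10))*6 = (4*(-32/3))*6 = -128/3*6 = -256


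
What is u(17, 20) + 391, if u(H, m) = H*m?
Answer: 731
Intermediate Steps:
u(17, 20) + 391 = 17*20 + 391 = 340 + 391 = 731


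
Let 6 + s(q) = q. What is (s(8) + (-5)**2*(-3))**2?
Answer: 5329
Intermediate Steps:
s(q) = -6 + q
(s(8) + (-5)**2*(-3))**2 = ((-6 + 8) + (-5)**2*(-3))**2 = (2 + 25*(-3))**2 = (2 - 75)**2 = (-73)**2 = 5329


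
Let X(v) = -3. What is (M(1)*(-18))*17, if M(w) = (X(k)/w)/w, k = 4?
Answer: 918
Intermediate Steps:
M(w) = -3/w² (M(w) = (-3/w)/w = -3/w²)
(M(1)*(-18))*17 = (-3/1²*(-18))*17 = (-3*1*(-18))*17 = -3*(-18)*17 = 54*17 = 918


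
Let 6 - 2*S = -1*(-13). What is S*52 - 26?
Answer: -208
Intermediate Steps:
S = -7/2 (S = 3 - (-1)*(-13)/2 = 3 - 1/2*13 = 3 - 13/2 = -7/2 ≈ -3.5000)
S*52 - 26 = -7/2*52 - 26 = -182 - 26 = -208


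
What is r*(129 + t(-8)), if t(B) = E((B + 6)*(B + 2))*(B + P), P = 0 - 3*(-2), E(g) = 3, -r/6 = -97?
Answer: 71586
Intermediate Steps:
r = 582 (r = -6*(-97) = 582)
P = 6 (P = 0 + 6 = 6)
t(B) = 18 + 3*B (t(B) = 3*(B + 6) = 3*(6 + B) = 18 + 3*B)
r*(129 + t(-8)) = 582*(129 + (18 + 3*(-8))) = 582*(129 + (18 - 24)) = 582*(129 - 6) = 582*123 = 71586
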